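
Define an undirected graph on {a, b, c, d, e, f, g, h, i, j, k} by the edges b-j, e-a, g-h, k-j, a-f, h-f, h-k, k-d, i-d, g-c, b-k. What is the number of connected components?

1

Component: {a, b, c, d, e, f, g, h, i, j, k}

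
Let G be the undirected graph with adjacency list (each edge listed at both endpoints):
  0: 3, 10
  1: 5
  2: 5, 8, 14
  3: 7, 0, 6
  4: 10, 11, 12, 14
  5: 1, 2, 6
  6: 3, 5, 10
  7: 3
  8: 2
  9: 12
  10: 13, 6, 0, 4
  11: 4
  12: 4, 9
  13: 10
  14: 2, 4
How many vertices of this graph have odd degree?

10

Degrees: 0:2, 1:1, 2:3, 3:3, 4:4, 5:3, 6:3, 7:1, 8:1, 9:1, 10:4, 11:1, 12:2, 13:1, 14:2
Odd-degree vertices: 1, 2, 3, 5, 6, 7, 8, 9, 11, 13.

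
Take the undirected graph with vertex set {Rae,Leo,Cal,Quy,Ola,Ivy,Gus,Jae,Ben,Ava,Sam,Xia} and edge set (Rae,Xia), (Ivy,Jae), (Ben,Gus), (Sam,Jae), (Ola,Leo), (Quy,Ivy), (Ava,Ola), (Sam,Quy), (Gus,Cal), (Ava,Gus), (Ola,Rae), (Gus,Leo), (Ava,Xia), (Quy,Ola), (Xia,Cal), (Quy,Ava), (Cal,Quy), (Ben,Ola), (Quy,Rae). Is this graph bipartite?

No

The cycle Ola-Quy-Ava-Ola has length 3, which is odd, so the graph is not bipartite.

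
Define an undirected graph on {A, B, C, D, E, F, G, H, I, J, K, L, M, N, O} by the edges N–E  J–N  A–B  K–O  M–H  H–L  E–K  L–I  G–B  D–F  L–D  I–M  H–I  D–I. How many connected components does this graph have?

4

Component: {C}
Component: {A, B, G}
Component: {E, J, K, N, O}
Component: {D, F, H, I, L, M}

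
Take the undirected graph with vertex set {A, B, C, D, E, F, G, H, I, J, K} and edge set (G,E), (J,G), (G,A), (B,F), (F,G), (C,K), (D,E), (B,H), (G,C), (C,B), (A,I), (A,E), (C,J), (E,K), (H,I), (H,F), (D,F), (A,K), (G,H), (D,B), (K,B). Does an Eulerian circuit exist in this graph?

Degrees: A:4, B:5, C:4, D:3, E:4, F:4, G:6, H:4, I:2, J:2, K:4
Vertices with odd degree: B, D. An Eulerian circuit requires all degrees even.

No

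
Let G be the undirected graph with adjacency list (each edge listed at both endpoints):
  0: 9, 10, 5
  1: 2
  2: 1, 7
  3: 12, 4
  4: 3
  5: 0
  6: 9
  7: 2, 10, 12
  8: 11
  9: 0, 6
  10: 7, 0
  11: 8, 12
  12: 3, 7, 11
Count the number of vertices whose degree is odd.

Degrees: 0:3, 1:1, 2:2, 3:2, 4:1, 5:1, 6:1, 7:3, 8:1, 9:2, 10:2, 11:2, 12:3
Odd-degree vertices: 0, 1, 4, 5, 6, 7, 8, 12.

8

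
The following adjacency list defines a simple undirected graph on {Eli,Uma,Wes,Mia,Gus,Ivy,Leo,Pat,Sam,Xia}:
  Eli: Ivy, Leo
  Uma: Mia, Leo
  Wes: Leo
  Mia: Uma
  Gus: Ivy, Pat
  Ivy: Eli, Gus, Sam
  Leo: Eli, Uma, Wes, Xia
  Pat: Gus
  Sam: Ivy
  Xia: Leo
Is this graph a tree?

Yes

|V| = 10, |E| = 9.
It is connected with exactly 9 edges, hence acyclic — it is a tree.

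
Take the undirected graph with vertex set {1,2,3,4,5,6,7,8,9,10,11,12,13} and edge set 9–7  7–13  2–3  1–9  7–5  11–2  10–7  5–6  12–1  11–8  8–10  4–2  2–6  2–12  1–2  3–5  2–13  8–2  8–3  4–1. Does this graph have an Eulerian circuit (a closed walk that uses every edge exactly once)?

Degrees: 1:4, 2:8, 3:3, 4:2, 5:3, 6:2, 7:4, 8:4, 9:2, 10:2, 11:2, 12:2, 13:2
Vertices with odd degree: 3, 5. An Eulerian circuit requires all degrees even.

No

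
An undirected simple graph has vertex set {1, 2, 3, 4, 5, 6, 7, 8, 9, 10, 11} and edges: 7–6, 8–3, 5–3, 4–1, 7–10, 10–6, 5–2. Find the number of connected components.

5

Component: {9}
Component: {11}
Component: {1, 4}
Component: {6, 7, 10}
Component: {2, 3, 5, 8}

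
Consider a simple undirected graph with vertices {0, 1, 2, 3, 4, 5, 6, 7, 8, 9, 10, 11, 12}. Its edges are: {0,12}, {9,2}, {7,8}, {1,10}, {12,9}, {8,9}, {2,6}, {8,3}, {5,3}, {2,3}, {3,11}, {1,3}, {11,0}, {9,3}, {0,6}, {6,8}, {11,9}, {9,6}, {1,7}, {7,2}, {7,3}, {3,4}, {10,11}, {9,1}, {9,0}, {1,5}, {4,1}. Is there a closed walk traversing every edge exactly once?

Degrees: 0:4, 1:6, 2:4, 3:8, 4:2, 5:2, 6:4, 7:4, 8:4, 9:8, 10:2, 11:4, 12:2
All degrees are even and the non-isolated vertices are connected — an Eulerian circuit exists.

Yes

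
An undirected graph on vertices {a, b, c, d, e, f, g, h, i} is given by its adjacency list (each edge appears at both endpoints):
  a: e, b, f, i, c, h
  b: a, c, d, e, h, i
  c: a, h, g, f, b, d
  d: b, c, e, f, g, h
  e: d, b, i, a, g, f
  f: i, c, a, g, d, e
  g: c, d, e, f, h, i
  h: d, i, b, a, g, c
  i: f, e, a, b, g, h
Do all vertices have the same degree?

Yes

Degrees: a:6, b:6, c:6, d:6, e:6, f:6, g:6, h:6, i:6
All degrees equal 6; the graph is regular.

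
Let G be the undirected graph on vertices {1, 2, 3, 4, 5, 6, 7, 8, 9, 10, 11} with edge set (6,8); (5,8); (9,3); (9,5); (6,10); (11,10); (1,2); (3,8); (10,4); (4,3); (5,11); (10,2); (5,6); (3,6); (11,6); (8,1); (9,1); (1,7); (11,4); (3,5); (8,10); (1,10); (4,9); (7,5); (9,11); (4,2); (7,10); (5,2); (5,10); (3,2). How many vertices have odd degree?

Degrees: 1:5, 2:5, 3:6, 4:5, 5:8, 6:5, 7:3, 8:5, 9:5, 10:8, 11:5
Odd-degree vertices: 1, 2, 4, 6, 7, 8, 9, 11.

8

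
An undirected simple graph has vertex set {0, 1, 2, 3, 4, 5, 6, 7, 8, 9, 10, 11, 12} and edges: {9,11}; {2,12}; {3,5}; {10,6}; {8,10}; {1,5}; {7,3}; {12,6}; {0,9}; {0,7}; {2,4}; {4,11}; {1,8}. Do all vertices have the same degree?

Yes

Degrees: 0:2, 1:2, 2:2, 3:2, 4:2, 5:2, 6:2, 7:2, 8:2, 9:2, 10:2, 11:2, 12:2
Every vertex has degree 2, so the graph is 2-regular.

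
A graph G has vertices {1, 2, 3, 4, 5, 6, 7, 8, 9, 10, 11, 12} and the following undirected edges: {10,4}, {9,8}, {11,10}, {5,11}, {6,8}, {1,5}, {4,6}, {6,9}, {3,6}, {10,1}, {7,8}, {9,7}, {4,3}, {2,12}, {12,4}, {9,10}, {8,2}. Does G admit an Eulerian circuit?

Yes

Degrees: 1:2, 2:2, 3:2, 4:4, 5:2, 6:4, 7:2, 8:4, 9:4, 10:4, 11:2, 12:2
Every vertex has even degree and the edges form a single connected piece, so an Eulerian circuit exists.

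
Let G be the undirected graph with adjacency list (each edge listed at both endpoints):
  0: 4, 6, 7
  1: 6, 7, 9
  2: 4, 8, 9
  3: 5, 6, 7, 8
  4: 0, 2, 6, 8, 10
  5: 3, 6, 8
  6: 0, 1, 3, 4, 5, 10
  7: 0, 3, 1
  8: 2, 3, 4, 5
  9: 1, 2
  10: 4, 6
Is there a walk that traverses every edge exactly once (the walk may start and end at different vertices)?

Degrees: 0:3, 1:3, 2:3, 3:4, 4:5, 5:3, 6:6, 7:3, 8:4, 9:2, 10:2
Odd-degree vertices: 0, 1, 2, 4, 5, 7 (6 total).
An Eulerian trail requires 0 or 2 odd-degree vertices; here there are 6.

No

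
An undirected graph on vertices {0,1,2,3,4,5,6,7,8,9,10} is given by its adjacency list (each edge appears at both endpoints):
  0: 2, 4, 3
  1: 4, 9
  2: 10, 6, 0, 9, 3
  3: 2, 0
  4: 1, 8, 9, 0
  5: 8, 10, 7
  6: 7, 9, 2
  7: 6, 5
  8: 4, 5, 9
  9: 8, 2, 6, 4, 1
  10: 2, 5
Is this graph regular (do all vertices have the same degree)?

Degrees: 0:3, 1:2, 2:5, 3:2, 4:4, 5:3, 6:3, 7:2, 8:3, 9:5, 10:2
Degrees are not all equal (e.g. deg(1)=2 but deg(2)=5); not regular.

No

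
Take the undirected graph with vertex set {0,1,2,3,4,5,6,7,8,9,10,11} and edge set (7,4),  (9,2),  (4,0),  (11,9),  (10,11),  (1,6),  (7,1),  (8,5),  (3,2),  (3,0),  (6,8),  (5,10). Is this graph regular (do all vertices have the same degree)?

Degrees: 0:2, 1:2, 2:2, 3:2, 4:2, 5:2, 6:2, 7:2, 8:2, 9:2, 10:2, 11:2
All degrees equal 2; the graph is regular.

Yes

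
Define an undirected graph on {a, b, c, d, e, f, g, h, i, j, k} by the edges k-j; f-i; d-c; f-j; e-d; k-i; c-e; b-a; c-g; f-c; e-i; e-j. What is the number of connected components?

Component: {h}
Component: {a, b}
Component: {c, d, e, f, g, i, j, k}

3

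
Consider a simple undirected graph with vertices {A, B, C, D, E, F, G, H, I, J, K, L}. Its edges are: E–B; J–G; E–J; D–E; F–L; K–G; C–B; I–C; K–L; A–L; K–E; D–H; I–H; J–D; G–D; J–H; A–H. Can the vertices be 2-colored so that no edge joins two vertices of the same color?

The cycle D-J-G-D has length 3, which is odd, so the graph is not bipartite.

No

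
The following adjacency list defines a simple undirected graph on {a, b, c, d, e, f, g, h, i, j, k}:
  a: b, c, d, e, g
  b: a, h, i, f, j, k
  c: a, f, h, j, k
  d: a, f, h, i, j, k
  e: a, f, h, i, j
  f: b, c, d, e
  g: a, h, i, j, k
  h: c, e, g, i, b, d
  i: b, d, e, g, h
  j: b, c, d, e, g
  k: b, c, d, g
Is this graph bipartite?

No

h-i-e-h is an odd cycle (length 3), and a bipartite graph can contain only even cycles.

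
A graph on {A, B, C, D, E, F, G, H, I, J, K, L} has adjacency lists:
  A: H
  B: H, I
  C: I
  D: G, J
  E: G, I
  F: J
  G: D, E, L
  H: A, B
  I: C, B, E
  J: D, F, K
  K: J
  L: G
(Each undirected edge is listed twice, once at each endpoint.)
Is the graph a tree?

The graph has 12 vertices and 11 edges.
It is connected with exactly 11 edges, hence acyclic — it is a tree.

Yes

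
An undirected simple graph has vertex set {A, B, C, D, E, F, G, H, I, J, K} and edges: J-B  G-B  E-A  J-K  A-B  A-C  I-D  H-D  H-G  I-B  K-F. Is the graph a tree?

|V| = 11, |E| = 11.
Connected but with 11 > 10 edges, so it has a cycle and is not a tree.

No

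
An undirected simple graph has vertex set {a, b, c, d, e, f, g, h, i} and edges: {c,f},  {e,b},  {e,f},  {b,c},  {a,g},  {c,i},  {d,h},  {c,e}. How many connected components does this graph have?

Component: {a, g}
Component: {d, h}
Component: {b, c, e, f, i}

3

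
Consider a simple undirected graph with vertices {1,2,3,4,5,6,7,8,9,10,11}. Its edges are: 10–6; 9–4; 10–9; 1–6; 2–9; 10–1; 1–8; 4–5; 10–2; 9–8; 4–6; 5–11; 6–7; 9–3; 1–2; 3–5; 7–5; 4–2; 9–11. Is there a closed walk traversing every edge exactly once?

Degrees: 1:4, 2:4, 3:2, 4:4, 5:4, 6:4, 7:2, 8:2, 9:6, 10:4, 11:2
All degrees are even and the non-isolated vertices are connected — an Eulerian circuit exists.

Yes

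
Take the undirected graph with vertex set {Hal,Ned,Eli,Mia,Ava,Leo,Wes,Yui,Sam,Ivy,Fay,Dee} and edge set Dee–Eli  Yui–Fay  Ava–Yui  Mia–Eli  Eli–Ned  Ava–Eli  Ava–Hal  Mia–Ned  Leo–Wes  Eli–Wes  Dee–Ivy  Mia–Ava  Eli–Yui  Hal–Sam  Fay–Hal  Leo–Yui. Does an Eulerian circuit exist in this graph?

No

Degrees: Hal:3, Ned:2, Eli:6, Mia:3, Ava:4, Leo:2, Wes:2, Yui:4, Sam:1, Ivy:1, Fay:2, Dee:2
Vertices with odd degree: Hal, Mia, Sam, Ivy. An Eulerian circuit requires all degrees even.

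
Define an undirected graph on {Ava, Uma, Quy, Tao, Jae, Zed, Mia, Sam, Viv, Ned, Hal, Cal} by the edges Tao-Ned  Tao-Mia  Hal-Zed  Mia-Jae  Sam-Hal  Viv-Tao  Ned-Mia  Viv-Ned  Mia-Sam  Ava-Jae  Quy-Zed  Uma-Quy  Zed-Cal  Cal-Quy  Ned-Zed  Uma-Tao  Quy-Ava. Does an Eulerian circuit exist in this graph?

Degrees: Ava:2, Uma:2, Quy:4, Tao:4, Jae:2, Zed:4, Mia:4, Sam:2, Viv:2, Ned:4, Hal:2, Cal:2
All degrees are even and the non-isolated vertices are connected — an Eulerian circuit exists.

Yes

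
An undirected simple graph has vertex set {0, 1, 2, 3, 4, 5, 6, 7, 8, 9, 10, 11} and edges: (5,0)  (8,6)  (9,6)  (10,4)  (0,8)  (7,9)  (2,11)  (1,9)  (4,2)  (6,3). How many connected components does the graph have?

Component: {2, 4, 10, 11}
Component: {0, 1, 3, 5, 6, 7, 8, 9}

2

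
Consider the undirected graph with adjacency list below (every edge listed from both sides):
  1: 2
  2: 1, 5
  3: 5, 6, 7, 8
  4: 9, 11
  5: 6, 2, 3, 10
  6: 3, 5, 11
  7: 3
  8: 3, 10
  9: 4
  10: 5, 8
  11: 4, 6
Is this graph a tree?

The graph has 11 vertices and 12 edges.
A tree on 11 vertices has exactly 10 edges; this graph has 12, so it contains a cycle and is not a tree.

No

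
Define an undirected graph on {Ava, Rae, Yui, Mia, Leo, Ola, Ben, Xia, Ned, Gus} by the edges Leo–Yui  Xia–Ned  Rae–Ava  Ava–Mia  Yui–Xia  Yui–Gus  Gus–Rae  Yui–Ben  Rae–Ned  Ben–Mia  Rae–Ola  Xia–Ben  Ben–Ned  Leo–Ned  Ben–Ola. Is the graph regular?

Degrees: Ava:2, Rae:4, Yui:4, Mia:2, Leo:2, Ola:2, Ben:5, Xia:3, Ned:4, Gus:2
Degrees are not all equal (e.g. deg(Ava)=2 but deg(Ben)=5); not regular.

No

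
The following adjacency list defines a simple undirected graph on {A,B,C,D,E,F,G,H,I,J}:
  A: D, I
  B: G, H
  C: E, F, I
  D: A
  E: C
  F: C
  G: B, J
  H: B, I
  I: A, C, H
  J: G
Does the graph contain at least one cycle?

|V| = 10, |E| = 9, number of components = 1.
A forest on 10 vertices with 1 component has exactly 9 edges, which matches — so no cycle.

No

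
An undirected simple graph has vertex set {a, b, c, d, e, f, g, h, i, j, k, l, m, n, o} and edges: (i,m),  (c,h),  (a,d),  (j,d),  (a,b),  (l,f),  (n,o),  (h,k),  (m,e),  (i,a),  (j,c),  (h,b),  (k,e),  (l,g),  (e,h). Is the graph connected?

Component: {n, o}
Component: {f, g, l}
Component: {a, b, c, d, e, h, i, j, k, m}
No edge joins these 3 groups, so the graph is disconnected.

No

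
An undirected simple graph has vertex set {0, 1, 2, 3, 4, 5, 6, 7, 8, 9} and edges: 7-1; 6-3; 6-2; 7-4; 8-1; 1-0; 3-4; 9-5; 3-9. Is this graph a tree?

The graph has 10 vertices and 9 edges.
It is connected with exactly 9 edges, hence acyclic — it is a tree.

Yes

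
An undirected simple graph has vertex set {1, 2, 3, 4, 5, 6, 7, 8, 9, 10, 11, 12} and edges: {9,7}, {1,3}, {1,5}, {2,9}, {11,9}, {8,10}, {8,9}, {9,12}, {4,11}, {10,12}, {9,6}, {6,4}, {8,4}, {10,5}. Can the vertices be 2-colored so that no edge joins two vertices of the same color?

Partition the vertices as {2, 3, 5, 6, 7, 8, 11, 12} vs {1, 4, 9, 10}. Each listed edge has one endpoint in each part, so the graph is bipartite.

Yes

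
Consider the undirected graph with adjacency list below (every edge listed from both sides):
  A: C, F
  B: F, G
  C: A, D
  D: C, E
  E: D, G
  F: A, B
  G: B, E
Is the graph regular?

Degrees: A:2, B:2, C:2, D:2, E:2, F:2, G:2
All degrees equal 2; the graph is regular.

Yes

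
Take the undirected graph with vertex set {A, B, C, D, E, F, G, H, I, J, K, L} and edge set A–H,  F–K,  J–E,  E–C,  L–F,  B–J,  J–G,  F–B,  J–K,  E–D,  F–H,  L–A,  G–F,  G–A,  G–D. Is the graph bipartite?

Yes

A valid 2-coloring puts {B, E, G, H, I, K, L} on one side and {A, C, D, F, J} on the other; every edge crosses between the two sides.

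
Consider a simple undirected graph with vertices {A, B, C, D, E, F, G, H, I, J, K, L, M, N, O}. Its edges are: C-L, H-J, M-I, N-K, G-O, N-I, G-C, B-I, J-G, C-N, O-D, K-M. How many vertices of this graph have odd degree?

8

Degrees: A:0, B:1, C:3, D:1, E:0, F:0, G:3, H:1, I:3, J:2, K:2, L:1, M:2, N:3, O:2
Odd-degree vertices: B, C, D, G, H, I, L, N.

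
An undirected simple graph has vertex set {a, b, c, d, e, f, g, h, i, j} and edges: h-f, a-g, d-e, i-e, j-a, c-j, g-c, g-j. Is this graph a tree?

|V| = 10, |E| = 8.
It splits into 4 components, so it cannot be a tree.

No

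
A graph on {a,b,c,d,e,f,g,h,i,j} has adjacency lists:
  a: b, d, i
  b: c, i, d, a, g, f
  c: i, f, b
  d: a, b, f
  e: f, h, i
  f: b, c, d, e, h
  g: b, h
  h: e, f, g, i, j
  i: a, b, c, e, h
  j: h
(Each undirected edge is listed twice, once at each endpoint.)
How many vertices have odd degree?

8

Degrees: a:3, b:6, c:3, d:3, e:3, f:5, g:2, h:5, i:5, j:1
Odd-degree vertices: a, c, d, e, f, h, i, j.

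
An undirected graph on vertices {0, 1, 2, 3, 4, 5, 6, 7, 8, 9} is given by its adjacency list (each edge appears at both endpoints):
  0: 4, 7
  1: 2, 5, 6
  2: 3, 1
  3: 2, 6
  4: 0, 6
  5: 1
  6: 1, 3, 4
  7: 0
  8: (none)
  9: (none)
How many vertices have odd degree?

4

Degrees: 0:2, 1:3, 2:2, 3:2, 4:2, 5:1, 6:3, 7:1, 8:0, 9:0
Odd-degree vertices: 1, 5, 6, 7.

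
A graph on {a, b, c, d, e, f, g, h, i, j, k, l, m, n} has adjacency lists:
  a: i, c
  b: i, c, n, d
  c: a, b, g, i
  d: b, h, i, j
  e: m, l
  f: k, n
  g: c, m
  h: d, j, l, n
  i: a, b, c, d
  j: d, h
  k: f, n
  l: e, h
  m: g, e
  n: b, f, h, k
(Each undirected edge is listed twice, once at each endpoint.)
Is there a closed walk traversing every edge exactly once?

Yes

Degrees: a:2, b:4, c:4, d:4, e:2, f:2, g:2, h:4, i:4, j:2, k:2, l:2, m:2, n:4
All degrees are even and the non-isolated vertices are connected — an Eulerian circuit exists.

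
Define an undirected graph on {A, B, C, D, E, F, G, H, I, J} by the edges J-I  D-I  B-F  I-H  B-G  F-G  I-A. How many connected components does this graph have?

4

Component: {C}
Component: {E}
Component: {B, F, G}
Component: {A, D, H, I, J}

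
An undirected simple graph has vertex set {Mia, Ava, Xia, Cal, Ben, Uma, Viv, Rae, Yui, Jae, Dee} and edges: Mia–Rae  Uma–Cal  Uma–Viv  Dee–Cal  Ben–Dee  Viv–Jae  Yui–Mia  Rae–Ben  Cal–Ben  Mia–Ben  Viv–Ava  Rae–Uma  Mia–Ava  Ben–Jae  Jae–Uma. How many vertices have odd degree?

Degrees: Mia:4, Ava:2, Xia:0, Cal:3, Ben:5, Uma:4, Viv:3, Rae:3, Yui:1, Jae:3, Dee:2
Odd-degree vertices: Cal, Ben, Viv, Rae, Yui, Jae.

6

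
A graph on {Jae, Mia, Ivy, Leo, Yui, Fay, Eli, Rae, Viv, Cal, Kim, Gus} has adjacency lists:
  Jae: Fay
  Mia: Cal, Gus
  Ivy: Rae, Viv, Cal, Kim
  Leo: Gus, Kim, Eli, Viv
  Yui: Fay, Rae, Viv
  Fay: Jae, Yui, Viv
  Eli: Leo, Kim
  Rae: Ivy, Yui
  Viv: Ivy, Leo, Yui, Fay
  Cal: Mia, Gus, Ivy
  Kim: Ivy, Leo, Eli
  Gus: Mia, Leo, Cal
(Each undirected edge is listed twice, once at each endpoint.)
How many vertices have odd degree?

6

Degrees: Jae:1, Mia:2, Ivy:4, Leo:4, Yui:3, Fay:3, Eli:2, Rae:2, Viv:4, Cal:3, Kim:3, Gus:3
Odd-degree vertices: Jae, Yui, Fay, Cal, Kim, Gus.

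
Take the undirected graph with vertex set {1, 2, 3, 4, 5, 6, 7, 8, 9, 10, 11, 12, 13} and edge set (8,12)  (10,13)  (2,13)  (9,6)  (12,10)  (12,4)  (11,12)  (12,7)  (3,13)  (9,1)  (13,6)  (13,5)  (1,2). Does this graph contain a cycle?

|V| = 13, |E| = 13, number of components = 1.
Since 13 > 13 - 1, a cycle must exist; for instance 1-2-13-6-9-1.

Yes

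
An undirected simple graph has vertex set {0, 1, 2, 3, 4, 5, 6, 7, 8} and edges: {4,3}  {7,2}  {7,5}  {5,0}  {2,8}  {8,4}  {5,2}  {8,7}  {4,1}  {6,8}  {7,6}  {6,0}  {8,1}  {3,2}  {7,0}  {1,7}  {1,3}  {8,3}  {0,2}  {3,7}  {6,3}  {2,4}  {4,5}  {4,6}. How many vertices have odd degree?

2

Degrees: 0:4, 1:4, 2:6, 3:6, 4:6, 5:4, 6:5, 7:7, 8:6
Odd-degree vertices: 6, 7.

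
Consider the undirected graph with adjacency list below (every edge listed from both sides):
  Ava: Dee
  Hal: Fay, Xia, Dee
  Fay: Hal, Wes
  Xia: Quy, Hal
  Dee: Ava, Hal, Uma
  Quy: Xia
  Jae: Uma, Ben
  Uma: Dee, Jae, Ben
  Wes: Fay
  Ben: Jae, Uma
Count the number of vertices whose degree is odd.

Degrees: Ava:1, Hal:3, Fay:2, Xia:2, Dee:3, Quy:1, Jae:2, Uma:3, Wes:1, Ben:2
Odd-degree vertices: Ava, Hal, Dee, Quy, Uma, Wes.

6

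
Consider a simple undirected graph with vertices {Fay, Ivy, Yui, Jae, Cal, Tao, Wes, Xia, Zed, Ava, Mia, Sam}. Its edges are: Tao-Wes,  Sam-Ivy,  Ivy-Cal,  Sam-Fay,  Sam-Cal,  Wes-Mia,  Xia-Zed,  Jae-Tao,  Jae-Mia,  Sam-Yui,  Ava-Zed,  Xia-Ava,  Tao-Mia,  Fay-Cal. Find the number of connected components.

Component: {Xia, Zed, Ava}
Component: {Jae, Tao, Wes, Mia}
Component: {Fay, Ivy, Yui, Cal, Sam}

3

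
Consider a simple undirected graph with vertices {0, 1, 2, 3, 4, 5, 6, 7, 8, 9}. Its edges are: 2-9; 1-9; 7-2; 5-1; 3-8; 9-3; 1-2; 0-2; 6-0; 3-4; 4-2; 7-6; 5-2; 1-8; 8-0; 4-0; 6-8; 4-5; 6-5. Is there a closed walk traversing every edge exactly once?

No

Degrees: 0:4, 1:4, 2:6, 3:3, 4:4, 5:4, 6:4, 7:2, 8:4, 9:3
3, 9 have odd degree; an Eulerian circuit needs every degree to be even, so none exists.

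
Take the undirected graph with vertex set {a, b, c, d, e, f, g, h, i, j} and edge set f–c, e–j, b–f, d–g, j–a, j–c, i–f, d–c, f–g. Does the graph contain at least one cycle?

|V| = 10, |E| = 9, number of components = 2.
Since 9 > 10 - 2, a cycle must exist; for instance c-f-g-d-c.

Yes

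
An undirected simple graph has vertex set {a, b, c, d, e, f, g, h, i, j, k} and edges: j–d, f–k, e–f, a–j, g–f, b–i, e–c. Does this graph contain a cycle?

No

The graph has 11 vertices, 7 edges, and 4 connected components.
A forest on 11 vertices with 4 components has exactly 7 edges, which matches — so no cycle.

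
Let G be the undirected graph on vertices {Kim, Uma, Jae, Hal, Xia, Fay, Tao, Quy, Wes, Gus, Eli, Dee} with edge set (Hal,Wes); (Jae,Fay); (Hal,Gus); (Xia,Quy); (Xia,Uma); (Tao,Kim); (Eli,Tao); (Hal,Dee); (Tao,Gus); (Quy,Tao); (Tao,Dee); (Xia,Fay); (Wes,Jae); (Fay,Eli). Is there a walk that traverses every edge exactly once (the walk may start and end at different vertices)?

Degrees: Kim:1, Uma:1, Jae:2, Hal:3, Xia:3, Fay:3, Tao:5, Quy:2, Wes:2, Gus:2, Eli:2, Dee:2
Odd-degree vertices: Kim, Uma, Hal, Xia, Fay, Tao (6 total).
With 6 odd-degree vertices (more than two), no single trail can use every edge.

No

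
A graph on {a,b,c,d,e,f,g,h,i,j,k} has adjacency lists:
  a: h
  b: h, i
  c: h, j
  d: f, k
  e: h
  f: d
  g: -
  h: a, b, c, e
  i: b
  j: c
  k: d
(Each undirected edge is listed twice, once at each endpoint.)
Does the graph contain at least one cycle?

The graph has 11 vertices, 8 edges, and 3 connected components.
Since 8 = 11 - 3, the graph is a forest and contains no cycle.

No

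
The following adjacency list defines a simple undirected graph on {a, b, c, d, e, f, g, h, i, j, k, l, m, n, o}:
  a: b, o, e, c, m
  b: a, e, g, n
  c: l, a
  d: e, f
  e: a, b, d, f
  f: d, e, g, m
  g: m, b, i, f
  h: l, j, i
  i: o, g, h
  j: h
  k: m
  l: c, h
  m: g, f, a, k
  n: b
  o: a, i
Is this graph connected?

Yes

Starting from a and exploring outward reaches every vertex (a, o, b, m, e, c, i, n, g, k, f, d, l, h, j); the graph is connected.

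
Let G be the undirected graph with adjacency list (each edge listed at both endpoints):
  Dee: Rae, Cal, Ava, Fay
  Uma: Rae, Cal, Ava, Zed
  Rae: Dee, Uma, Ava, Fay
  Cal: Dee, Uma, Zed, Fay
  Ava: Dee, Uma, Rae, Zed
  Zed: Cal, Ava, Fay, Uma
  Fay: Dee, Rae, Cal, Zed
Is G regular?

Yes

Degrees: Dee:4, Uma:4, Rae:4, Cal:4, Ava:4, Zed:4, Fay:4
All degrees equal 4; the graph is regular.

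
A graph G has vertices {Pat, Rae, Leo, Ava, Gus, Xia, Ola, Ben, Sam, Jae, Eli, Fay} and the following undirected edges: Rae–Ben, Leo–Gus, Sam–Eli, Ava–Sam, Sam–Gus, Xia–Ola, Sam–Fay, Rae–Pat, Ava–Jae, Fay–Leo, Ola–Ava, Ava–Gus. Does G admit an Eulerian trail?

Degrees: Pat:1, Rae:2, Leo:2, Ava:4, Gus:3, Xia:1, Ola:2, Ben:1, Sam:4, Jae:1, Eli:1, Fay:2
Odd-degree vertices: Pat, Gus, Xia, Ben, Jae, Eli (6 total).
An Eulerian trail requires 0 or 2 odd-degree vertices; here there are 6.

No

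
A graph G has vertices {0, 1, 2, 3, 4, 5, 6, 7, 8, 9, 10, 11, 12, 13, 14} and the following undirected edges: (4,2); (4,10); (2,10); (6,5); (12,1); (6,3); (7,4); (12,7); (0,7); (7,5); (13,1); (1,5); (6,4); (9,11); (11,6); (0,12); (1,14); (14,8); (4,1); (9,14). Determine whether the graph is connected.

Yes

A breadth-first search from 0 visits 0, 7, 12, 4, 5, 1, 6, 2, 10, 14, 13, 3, 11, 8, 9 — all 15 vertices — so the graph is connected.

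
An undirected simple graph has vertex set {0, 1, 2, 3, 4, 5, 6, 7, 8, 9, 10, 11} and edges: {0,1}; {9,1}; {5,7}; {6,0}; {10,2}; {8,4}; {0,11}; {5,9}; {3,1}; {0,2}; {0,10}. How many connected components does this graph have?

Component: {4, 8}
Component: {0, 1, 2, 3, 5, 6, 7, 9, 10, 11}

2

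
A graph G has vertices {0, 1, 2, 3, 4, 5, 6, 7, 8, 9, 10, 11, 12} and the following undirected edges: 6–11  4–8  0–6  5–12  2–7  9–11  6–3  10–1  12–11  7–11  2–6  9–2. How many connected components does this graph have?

3

Component: {1, 10}
Component: {4, 8}
Component: {0, 2, 3, 5, 6, 7, 9, 11, 12}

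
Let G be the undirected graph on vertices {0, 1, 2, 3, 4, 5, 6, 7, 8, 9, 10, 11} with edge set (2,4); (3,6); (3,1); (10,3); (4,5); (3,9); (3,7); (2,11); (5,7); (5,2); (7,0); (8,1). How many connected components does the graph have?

1

Component: {0, 1, 2, 3, 4, 5, 6, 7, 8, 9, 10, 11}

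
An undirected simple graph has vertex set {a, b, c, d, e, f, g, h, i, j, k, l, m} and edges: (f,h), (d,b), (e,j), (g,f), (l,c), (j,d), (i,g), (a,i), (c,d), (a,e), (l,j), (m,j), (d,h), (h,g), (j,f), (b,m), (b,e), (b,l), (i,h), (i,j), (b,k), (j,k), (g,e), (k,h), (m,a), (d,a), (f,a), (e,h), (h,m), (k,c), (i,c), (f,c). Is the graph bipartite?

h-g-e-h is an odd cycle (length 3), and a bipartite graph can contain only even cycles.

No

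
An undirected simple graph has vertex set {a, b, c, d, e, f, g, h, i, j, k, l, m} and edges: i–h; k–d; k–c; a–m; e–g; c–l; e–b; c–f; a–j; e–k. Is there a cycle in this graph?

|V| = 13, |E| = 10, number of components = 3.
A forest on 13 vertices with 3 components has exactly 10 edges, which matches — so no cycle.

No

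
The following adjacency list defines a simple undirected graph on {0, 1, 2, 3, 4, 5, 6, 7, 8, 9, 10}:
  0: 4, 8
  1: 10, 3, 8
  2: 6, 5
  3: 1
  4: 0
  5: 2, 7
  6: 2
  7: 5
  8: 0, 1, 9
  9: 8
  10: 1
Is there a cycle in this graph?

|V| = 11, |E| = 9, number of components = 2.
Since 9 = 11 - 2, the graph is a forest and contains no cycle.

No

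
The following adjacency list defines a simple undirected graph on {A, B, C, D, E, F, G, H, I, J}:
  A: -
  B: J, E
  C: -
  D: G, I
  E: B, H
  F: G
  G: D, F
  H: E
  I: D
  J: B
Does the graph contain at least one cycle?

|V| = 10, |E| = 6, number of components = 4.
A forest on 10 vertices with 4 components has exactly 6 edges, which matches — so no cycle.

No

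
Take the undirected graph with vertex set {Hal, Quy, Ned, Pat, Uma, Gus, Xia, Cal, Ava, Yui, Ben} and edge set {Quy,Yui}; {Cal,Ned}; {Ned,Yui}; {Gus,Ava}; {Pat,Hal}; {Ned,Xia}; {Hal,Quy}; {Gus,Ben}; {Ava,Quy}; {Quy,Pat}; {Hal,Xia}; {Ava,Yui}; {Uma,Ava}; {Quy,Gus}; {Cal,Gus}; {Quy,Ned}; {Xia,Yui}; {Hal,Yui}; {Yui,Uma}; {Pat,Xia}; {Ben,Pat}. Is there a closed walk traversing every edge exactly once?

Degrees: Hal:4, Quy:6, Ned:4, Pat:4, Uma:2, Gus:4, Xia:4, Cal:2, Ava:4, Yui:6, Ben:2
All degrees are even and the non-isolated vertices are connected — an Eulerian circuit exists.

Yes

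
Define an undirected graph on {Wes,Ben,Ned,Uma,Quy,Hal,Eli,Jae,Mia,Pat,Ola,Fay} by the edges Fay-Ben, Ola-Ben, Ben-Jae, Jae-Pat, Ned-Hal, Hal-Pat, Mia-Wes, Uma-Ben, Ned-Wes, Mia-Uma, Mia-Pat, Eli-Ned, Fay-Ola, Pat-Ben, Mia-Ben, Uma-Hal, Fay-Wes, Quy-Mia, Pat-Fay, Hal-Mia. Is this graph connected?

Yes

A breadth-first search from Wes visits Wes, Ned, Fay, Mia, Hal, Eli, Pat, Ola, Ben, Quy, Uma, Jae — all 12 vertices — so the graph is connected.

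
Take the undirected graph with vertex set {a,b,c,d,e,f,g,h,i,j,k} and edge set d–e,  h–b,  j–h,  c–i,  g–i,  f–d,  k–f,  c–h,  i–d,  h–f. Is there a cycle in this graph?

The graph has 11 vertices, 10 edges, and 2 connected components.
Since 10 > 11 - 2, a cycle must exist; for instance h-f-d-i-c-h.

Yes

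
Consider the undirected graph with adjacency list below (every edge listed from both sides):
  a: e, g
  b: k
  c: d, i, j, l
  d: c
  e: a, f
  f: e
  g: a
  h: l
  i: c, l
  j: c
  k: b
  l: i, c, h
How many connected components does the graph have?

Component: {b, k}
Component: {a, e, f, g}
Component: {c, d, h, i, j, l}

3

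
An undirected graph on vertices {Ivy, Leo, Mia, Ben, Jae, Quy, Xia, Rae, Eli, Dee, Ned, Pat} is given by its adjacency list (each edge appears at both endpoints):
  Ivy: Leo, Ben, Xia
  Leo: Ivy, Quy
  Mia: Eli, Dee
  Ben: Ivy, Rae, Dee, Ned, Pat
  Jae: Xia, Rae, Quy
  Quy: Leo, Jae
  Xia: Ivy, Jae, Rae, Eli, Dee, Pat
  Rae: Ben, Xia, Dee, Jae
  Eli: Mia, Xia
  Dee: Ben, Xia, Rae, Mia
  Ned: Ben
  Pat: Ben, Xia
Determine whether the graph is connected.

Yes

A breadth-first search from Ivy visits Ivy, Xia, Ben, Leo, Dee, Rae, Eli, Pat, Jae, Ned, Quy, Mia — all 12 vertices — so the graph is connected.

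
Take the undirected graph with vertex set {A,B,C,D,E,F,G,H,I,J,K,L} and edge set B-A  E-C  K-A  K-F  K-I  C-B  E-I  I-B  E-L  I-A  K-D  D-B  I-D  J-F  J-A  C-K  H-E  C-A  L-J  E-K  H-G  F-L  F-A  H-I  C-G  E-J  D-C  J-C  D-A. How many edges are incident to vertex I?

6

Neighbors of I: A, B, D, E, H, K.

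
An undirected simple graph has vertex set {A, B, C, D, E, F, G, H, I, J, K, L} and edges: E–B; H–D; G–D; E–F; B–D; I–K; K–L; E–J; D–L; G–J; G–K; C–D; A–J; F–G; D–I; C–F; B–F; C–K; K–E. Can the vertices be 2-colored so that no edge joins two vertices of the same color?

F-E-B-F is an odd cycle (length 3), and a bipartite graph can contain only even cycles.

No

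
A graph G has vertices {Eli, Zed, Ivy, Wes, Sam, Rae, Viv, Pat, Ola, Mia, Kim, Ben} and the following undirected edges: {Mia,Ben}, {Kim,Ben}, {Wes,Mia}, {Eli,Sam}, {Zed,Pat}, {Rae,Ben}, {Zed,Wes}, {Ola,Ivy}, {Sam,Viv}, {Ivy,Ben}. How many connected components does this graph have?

Component: {Eli, Sam, Viv}
Component: {Zed, Ivy, Wes, Rae, Pat, Ola, Mia, Kim, Ben}

2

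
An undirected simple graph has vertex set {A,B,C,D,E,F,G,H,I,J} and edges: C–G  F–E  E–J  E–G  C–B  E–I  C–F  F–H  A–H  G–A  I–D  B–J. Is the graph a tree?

The graph has 10 vertices and 12 edges.
Connected but with 12 > 9 edges, so it has a cycle and is not a tree.

No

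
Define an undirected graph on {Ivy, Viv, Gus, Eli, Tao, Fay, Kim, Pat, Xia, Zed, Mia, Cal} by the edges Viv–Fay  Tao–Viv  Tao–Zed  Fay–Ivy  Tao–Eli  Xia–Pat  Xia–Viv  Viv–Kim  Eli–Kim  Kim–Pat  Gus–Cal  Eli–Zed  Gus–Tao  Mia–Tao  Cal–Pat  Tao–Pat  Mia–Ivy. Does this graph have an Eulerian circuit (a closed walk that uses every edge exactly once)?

No

Degrees: Ivy:2, Viv:4, Gus:2, Eli:3, Tao:6, Fay:2, Kim:3, Pat:4, Xia:2, Zed:2, Mia:2, Cal:2
Eli, Kim have odd degree; an Eulerian circuit needs every degree to be even, so none exists.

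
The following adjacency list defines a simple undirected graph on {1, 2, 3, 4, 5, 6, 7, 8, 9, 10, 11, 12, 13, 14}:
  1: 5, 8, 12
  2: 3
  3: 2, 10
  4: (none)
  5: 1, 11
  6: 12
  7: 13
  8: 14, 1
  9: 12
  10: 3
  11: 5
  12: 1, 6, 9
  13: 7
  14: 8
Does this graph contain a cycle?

No

The graph has 14 vertices, 10 edges, and 4 connected components.
Since 10 = 14 - 4, the graph is a forest and contains no cycle.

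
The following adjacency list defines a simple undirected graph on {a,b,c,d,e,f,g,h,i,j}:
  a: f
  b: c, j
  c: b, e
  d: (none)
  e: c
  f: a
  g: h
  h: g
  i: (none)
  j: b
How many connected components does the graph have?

Component: {d}
Component: {i}
Component: {a, f}
Component: {g, h}
Component: {b, c, e, j}

5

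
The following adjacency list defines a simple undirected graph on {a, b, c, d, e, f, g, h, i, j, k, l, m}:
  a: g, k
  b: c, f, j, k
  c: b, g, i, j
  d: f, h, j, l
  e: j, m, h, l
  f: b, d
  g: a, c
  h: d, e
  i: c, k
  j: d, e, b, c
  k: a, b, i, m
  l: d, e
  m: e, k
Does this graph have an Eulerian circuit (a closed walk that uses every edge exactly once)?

Degrees: a:2, b:4, c:4, d:4, e:4, f:2, g:2, h:2, i:2, j:4, k:4, l:2, m:2
Every vertex has even degree and the edges form a single connected piece, so an Eulerian circuit exists.

Yes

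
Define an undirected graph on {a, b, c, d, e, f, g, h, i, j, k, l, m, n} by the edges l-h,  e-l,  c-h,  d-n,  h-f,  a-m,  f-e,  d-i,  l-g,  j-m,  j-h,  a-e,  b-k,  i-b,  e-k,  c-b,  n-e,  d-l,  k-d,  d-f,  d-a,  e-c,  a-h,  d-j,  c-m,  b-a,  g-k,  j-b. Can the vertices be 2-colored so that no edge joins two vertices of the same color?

Yes

Color {b, d, e, g, h, m} black and {a, c, f, i, j, k, l, n} white. No edge joins two same-colored vertices, so the graph is bipartite.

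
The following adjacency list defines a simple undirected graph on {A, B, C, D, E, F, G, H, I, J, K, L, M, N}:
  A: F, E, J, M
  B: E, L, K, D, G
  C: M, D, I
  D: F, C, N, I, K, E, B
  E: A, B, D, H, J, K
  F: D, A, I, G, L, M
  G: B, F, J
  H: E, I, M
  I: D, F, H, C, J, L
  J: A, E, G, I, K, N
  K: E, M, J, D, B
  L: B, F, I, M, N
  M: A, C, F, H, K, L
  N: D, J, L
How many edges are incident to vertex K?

5

Neighbors of K: B, D, E, J, M.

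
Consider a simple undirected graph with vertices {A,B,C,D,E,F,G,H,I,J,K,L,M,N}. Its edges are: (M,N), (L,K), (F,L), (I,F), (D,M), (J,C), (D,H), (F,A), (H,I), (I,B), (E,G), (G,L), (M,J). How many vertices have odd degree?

10

Degrees: A:1, B:1, C:1, D:2, E:1, F:3, G:2, H:2, I:3, J:2, K:1, L:3, M:3, N:1
Odd-degree vertices: A, B, C, E, F, I, K, L, M, N.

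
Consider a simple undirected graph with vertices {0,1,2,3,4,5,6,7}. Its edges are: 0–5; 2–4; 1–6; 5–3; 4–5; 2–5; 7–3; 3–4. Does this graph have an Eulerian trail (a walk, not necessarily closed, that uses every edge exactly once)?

No

Degrees: 0:1, 1:1, 2:2, 3:3, 4:3, 5:4, 6:1, 7:1
Odd-degree vertices: 0, 1, 3, 4, 6, 7 (6 total).
With 6 odd-degree vertices (more than two), no single trail can use every edge.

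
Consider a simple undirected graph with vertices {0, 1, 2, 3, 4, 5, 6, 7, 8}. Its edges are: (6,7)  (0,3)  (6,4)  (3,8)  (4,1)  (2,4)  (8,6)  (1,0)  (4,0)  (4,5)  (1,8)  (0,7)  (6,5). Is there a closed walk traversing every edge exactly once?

Degrees: 0:4, 1:3, 2:1, 3:2, 4:5, 5:2, 6:4, 7:2, 8:3
1, 2, 4, 8 have odd degree; an Eulerian circuit needs every degree to be even, so none exists.

No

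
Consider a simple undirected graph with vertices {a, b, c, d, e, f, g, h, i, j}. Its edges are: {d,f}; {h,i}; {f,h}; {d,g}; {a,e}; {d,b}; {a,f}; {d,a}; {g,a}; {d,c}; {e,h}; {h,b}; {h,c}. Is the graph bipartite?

No

f-a-d-f is an odd cycle (length 3), and a bipartite graph can contain only even cycles.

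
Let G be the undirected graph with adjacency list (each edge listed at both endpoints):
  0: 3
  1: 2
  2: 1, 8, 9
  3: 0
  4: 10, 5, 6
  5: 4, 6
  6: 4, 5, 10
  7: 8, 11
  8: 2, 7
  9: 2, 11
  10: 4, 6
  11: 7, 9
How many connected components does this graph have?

3

Component: {0, 3}
Component: {4, 5, 6, 10}
Component: {1, 2, 7, 8, 9, 11}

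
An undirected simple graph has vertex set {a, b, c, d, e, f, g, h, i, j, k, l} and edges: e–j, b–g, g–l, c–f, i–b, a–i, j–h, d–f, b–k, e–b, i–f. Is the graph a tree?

Yes

The graph has 12 vertices and 11 edges.
It is connected with exactly 11 edges, hence acyclic — it is a tree.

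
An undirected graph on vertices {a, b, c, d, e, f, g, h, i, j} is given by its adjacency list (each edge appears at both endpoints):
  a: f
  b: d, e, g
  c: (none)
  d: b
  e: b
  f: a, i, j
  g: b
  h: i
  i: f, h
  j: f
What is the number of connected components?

Component: {c}
Component: {b, d, e, g}
Component: {a, f, h, i, j}

3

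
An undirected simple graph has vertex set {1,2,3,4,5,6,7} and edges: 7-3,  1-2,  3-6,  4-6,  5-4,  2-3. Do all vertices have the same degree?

No

Degrees: 1:1, 2:2, 3:3, 4:2, 5:1, 6:2, 7:1
Vertex 1 has degree 1 while 3 has degree 3, so the graph is not regular.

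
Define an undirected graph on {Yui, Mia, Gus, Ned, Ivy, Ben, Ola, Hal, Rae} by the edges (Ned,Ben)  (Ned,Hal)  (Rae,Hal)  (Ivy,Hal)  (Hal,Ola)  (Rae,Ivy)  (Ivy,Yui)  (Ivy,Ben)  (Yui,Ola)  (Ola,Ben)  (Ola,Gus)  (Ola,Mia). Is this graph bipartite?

The cycle Ivy-Hal-Rae-Ivy has length 3, which is odd, so the graph is not bipartite.

No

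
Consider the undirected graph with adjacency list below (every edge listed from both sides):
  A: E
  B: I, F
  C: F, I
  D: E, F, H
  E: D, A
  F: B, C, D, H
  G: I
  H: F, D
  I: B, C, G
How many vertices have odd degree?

Degrees: A:1, B:2, C:2, D:3, E:2, F:4, G:1, H:2, I:3
Odd-degree vertices: A, D, G, I.

4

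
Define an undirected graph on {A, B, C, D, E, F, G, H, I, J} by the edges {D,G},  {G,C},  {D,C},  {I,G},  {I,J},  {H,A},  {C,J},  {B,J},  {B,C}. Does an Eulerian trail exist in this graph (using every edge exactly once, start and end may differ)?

No

Degrees: A:1, B:2, C:4, D:2, E:0, F:0, G:3, H:1, I:2, J:3
Odd-degree vertices: A, G, H, J (4 total).
An Eulerian trail requires 0 or 2 odd-degree vertices; here there are 4.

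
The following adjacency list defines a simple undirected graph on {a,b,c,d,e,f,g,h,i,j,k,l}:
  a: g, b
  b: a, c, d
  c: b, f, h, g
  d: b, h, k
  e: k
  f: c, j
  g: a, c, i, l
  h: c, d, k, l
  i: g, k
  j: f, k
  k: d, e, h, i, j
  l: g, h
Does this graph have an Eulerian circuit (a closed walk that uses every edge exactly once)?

Degrees: a:2, b:3, c:4, d:3, e:1, f:2, g:4, h:4, i:2, j:2, k:5, l:2
b, d, e, k have odd degree; an Eulerian circuit needs every degree to be even, so none exists.

No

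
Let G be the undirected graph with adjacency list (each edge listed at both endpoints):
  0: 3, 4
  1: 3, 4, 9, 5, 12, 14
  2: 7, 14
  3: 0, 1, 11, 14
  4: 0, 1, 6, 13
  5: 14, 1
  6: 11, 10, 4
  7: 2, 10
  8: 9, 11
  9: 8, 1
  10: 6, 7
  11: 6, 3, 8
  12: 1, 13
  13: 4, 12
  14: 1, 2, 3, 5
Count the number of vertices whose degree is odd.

2

Degrees: 0:2, 1:6, 2:2, 3:4, 4:4, 5:2, 6:3, 7:2, 8:2, 9:2, 10:2, 11:3, 12:2, 13:2, 14:4
Odd-degree vertices: 6, 11.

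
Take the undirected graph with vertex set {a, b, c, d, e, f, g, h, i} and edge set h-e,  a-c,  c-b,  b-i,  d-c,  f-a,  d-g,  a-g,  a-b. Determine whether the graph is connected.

Component: {e, h}
Component: {a, b, c, d, f, g, i}
There are 2 separate components, so the graph is not connected.

No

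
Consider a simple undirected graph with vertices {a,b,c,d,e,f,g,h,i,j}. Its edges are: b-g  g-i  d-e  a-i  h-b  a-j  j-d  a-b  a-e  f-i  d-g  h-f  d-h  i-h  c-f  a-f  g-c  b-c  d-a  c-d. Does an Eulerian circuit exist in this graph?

Yes

Degrees: a:6, b:4, c:4, d:6, e:2, f:4, g:4, h:4, i:4, j:2
All degrees are even and the non-isolated vertices are connected — an Eulerian circuit exists.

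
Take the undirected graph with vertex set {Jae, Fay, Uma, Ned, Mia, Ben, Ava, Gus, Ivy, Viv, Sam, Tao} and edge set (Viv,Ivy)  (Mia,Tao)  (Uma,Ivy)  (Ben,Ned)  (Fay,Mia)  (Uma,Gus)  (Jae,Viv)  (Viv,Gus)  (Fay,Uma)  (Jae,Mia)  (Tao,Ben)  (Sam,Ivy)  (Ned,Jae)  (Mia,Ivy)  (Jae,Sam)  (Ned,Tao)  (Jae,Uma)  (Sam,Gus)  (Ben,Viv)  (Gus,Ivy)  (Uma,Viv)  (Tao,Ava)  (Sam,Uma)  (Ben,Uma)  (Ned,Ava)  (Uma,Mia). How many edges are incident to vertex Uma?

8

Neighbors of Uma: Jae, Fay, Mia, Ben, Gus, Ivy, Viv, Sam.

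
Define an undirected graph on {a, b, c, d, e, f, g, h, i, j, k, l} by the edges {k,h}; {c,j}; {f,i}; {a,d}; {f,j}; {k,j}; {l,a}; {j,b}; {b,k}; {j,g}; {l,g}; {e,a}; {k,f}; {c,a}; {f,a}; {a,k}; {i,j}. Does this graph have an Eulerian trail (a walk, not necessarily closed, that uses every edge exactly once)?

Degrees: a:6, b:2, c:2, d:1, e:1, f:4, g:2, h:1, i:2, j:6, k:5, l:2
Odd-degree vertices: d, e, h, k (4 total).
With 4 odd-degree vertices (more than two), no single trail can use every edge.

No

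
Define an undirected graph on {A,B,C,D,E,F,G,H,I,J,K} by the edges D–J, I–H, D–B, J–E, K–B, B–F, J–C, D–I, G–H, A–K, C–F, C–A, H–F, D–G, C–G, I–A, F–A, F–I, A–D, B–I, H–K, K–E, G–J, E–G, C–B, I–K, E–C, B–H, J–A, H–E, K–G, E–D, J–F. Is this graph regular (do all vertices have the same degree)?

Degrees: A:6, B:6, C:6, D:6, E:6, F:6, G:6, H:6, I:6, J:6, K:6
Every vertex has degree 6, so the graph is 6-regular.

Yes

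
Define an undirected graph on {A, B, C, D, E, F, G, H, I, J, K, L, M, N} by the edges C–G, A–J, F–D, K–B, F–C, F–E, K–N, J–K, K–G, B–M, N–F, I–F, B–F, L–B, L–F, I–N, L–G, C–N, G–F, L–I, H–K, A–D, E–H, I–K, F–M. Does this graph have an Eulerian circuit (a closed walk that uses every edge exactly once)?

No

Degrees: A:2, B:4, C:3, D:2, E:2, F:9, G:4, H:2, I:4, J:2, K:6, L:4, M:2, N:4
C, F have odd degree; an Eulerian circuit needs every degree to be even, so none exists.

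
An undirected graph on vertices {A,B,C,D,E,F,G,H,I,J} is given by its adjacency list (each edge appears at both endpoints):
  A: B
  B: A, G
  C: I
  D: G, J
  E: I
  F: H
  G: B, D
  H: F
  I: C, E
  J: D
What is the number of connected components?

Component: {F, H}
Component: {C, E, I}
Component: {A, B, D, G, J}

3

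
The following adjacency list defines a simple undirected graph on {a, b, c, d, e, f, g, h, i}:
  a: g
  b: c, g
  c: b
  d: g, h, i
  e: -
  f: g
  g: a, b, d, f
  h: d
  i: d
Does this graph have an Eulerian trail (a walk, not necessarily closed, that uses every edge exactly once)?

No

Degrees: a:1, b:2, c:1, d:3, e:0, f:1, g:4, h:1, i:1
Odd-degree vertices: a, c, d, f, h, i (6 total).
With 6 odd-degree vertices (more than two), no single trail can use every edge.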